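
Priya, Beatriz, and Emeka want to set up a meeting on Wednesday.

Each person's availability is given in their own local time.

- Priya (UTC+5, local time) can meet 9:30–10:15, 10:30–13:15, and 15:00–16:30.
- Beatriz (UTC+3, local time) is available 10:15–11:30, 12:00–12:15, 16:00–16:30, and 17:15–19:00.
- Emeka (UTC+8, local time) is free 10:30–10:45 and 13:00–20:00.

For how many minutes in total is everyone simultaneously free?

60 minutes

Priya → UTC: 04:30–05:15, 05:30–08:15, 10:00–11:30.
Beatriz → UTC: 07:15–08:30, 09:00–09:15, 13:00–13:30, 14:15–16:00.
Emeka → UTC: 02:30–02:45, 05:00–12:00.
Priya ∩ Beatriz: 07:15–08:15.
Priya ∩ Beatriz ∩ Emeka: 07:15–08:15.
Total common minutes: 60.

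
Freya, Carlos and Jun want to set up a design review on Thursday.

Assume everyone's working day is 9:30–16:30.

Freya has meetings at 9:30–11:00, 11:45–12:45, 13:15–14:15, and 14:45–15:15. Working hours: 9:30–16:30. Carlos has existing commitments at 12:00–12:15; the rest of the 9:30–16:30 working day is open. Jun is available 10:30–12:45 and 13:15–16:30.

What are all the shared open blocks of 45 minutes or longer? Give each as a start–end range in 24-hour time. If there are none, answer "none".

11:00–11:45, 15:15–16:30

Freya free within 09:30–16:30: 11:00–11:45, 12:45–13:15, 14:15–14:45, 15:15–16:30.
Carlos free within 09:30–16:30: 09:30–12:00, 12:15–16:30.
Freya ∩ Carlos: 11:00–11:45, 12:45–13:15, 14:15–14:45, 15:15–16:30.
Freya ∩ Carlos ∩ Jun: 11:00–11:45, 14:15–14:45, 15:15–16:30.
Windows ≥ 45 min: 11:00–11:45, 15:15–16:30.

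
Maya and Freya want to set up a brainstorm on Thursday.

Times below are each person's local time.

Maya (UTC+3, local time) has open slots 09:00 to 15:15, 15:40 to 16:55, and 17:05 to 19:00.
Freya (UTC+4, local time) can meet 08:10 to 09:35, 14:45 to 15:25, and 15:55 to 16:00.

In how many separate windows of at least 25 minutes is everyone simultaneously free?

Maya → UTC: 06:00–12:15, 12:40–13:55, 14:05–16:00.
Freya → UTC: 04:10–05:35, 10:45–11:25, 11:55–12:00.
Maya ∩ Freya: 10:45–11:25, 11:55–12:00.
Windows ≥ 25 min: 10:45–11:25.
That's 1 window.

1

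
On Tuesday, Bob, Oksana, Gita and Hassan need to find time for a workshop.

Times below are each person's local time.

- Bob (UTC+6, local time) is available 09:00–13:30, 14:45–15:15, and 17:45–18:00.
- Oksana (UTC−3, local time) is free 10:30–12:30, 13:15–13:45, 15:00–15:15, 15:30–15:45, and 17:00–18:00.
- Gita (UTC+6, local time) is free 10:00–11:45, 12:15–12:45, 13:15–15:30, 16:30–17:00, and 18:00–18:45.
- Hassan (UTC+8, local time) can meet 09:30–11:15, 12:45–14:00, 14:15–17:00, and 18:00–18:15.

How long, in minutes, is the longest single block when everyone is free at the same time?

0 minutes

Bob → UTC: 03:00–07:30, 08:45–09:15, 11:45–12:00.
Oksana → UTC: 13:30–15:30, 16:15–16:45, 18:00–18:15, 18:30–18:45, 20:00–21:00.
Gita → UTC: 04:00–05:45, 06:15–06:45, 07:15–09:30, 10:30–11:00, 12:00–12:45.
Hassan → UTC: 01:30–03:15, 04:45–06:00, 06:15–09:00, 10:00–10:15.
Bob ∩ Oksana: (none).
Bob ∩ Oksana ∩ Gita: (none).
Bob ∩ Oksana ∩ Gita ∩ Hassan: (none).
No common window.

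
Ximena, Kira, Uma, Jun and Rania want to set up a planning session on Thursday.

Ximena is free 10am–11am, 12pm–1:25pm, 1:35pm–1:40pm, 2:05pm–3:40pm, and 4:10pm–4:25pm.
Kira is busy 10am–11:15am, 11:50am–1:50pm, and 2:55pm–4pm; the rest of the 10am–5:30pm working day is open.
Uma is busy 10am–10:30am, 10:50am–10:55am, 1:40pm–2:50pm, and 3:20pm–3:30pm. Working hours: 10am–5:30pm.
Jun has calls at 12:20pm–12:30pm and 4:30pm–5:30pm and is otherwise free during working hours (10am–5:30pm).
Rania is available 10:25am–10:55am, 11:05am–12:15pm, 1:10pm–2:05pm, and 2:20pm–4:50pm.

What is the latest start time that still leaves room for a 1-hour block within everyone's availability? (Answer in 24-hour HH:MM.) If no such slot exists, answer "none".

Kira free within 10:00–17:30: 11:15–11:50, 13:50–14:55, 16:00–17:30.
Uma free within 10:00–17:30: 10:30–10:50, 10:55–13:40, 14:50–15:20, 15:30–17:30.
Jun free within 10:00–17:30: 10:00–12:20, 12:30–16:30.
Ximena ∩ Kira: 14:05–14:55, 16:10–16:25.
Ximena ∩ Kira ∩ Uma: 14:50–14:55, 16:10–16:25.
Ximena ∩ Kira ∩ Uma ∩ Jun: 14:50–14:55, 16:10–16:25.
Ximena ∩ Kira ∩ Uma ∩ Jun ∩ Rania: 14:50–14:55, 16:10–16:25.
Windows ≥ 60 min: (none).

none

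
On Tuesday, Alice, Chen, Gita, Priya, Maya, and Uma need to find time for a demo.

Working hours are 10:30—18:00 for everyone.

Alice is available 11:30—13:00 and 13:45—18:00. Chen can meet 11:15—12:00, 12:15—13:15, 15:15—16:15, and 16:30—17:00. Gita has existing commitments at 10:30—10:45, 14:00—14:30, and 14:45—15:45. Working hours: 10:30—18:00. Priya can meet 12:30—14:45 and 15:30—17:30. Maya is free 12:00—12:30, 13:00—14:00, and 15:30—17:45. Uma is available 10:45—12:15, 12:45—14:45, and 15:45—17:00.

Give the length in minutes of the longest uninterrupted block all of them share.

Gita free within 10:30–18:00: 10:45–14:00, 14:30–14:45, 15:45–18:00.
Alice ∩ Chen: 11:30–12:00, 12:15–13:00, 15:15–16:15, 16:30–17:00.
Alice ∩ Chen ∩ Gita: 11:30–12:00, 12:15–13:00, 15:45–16:15, 16:30–17:00.
Alice ∩ Chen ∩ Gita ∩ Priya: 12:30–13:00, 15:45–16:15, 16:30–17:00.
Alice ∩ Chen ∩ Gita ∩ Priya ∩ Maya: 15:45–16:15, 16:30–17:00.
Alice ∩ Chen ∩ Gita ∩ Priya ∩ Maya ∩ Uma: 15:45–16:15, 16:30–17:00.
Common window lengths: 30, 30 min; longest is 30.

30 minutes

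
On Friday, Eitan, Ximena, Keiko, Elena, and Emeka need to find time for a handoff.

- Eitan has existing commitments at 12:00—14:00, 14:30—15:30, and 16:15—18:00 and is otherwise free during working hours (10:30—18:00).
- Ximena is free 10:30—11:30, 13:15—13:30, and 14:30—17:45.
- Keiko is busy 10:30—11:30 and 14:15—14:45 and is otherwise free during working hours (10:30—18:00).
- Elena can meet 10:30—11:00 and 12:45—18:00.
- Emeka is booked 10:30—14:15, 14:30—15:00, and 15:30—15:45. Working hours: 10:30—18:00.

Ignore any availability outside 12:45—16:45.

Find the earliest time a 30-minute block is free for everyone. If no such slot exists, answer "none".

15:45

Eitan free within 10:30–18:00: 10:30–12:00, 14:00–14:30, 15:30–16:15.
Keiko free within 10:30–18:00: 11:30–14:15, 14:45–18:00.
Emeka free within 10:30–18:00: 14:15–14:30, 15:00–15:30, 15:45–18:00.
Eitan ∩ Ximena: 10:30–11:30, 15:30–16:15.
Eitan ∩ Ximena ∩ Keiko: 15:30–16:15.
Eitan ∩ Ximena ∩ Keiko ∩ Elena: 15:30–16:15.
Eitan ∩ Ximena ∩ Keiko ∩ Elena ∩ Emeka: 15:45–16:15.
Restricted to 12:45–16:45: 15:45–16:15.
Windows ≥ 30 min: 15:45–16:15.
Earliest such window starts at 15:45.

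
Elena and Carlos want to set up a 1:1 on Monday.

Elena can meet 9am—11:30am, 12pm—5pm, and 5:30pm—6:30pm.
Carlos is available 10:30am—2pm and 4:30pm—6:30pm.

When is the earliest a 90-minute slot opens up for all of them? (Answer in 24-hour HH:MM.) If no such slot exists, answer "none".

Elena ∩ Carlos: 10:30–11:30, 12:00–14:00, 16:30–17:00, 17:30–18:30.
Windows ≥ 90 min: 12:00–14:00.
Earliest such window starts at 12:00.

12:00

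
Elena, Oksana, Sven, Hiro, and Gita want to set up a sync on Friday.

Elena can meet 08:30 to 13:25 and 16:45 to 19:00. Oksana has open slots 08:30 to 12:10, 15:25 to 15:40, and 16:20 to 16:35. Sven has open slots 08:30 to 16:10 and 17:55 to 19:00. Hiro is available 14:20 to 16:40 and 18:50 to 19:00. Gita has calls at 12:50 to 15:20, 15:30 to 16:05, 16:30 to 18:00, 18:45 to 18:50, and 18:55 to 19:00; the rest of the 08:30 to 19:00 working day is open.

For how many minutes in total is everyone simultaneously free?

Gita free within 08:30–19:00: 08:30–12:50, 15:20–15:30, 16:05–16:30, 18:00–18:45, 18:50–18:55.
Elena ∩ Oksana: 08:30–12:10.
Elena ∩ Oksana ∩ Sven: 08:30–12:10.
Elena ∩ Oksana ∩ Sven ∩ Hiro: (none).
Elena ∩ Oksana ∩ Sven ∩ Hiro ∩ Gita: (none).
Total common minutes: 0.

0 minutes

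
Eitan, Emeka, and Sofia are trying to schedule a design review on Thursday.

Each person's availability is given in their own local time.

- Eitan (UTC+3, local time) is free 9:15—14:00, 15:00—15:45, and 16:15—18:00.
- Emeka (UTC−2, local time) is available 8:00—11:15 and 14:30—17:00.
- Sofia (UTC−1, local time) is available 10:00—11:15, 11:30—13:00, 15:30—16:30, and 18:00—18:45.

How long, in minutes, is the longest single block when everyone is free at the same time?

15 minutes

Eitan → UTC: 06:15–11:00, 12:00–12:45, 13:15–15:00.
Emeka → UTC: 10:00–13:15, 16:30–19:00.
Sofia → UTC: 11:00–12:15, 12:30–14:00, 16:30–17:30, 19:00–19:45.
Eitan ∩ Emeka: 10:00–11:00, 12:00–12:45.
Eitan ∩ Emeka ∩ Sofia: 12:00–12:15, 12:30–12:45.
Common window lengths: 15, 15 min; longest is 15.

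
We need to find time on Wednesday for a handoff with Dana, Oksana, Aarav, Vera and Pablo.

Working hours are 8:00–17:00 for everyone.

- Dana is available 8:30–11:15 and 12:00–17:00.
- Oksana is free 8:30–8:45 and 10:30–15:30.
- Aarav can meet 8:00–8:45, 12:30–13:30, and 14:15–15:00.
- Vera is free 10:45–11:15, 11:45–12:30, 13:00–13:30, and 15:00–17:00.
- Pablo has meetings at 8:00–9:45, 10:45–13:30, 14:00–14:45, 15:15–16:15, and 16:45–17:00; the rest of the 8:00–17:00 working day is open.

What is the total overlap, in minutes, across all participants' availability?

0 minutes

Pablo free within 08:00–17:00: 09:45–10:45, 13:30–14:00, 14:45–15:15, 16:15–16:45.
Dana ∩ Oksana: 08:30–08:45, 10:30–11:15, 12:00–15:30.
Dana ∩ Oksana ∩ Aarav: 08:30–08:45, 12:30–13:30, 14:15–15:00.
Dana ∩ Oksana ∩ Aarav ∩ Vera: 13:00–13:30.
Dana ∩ Oksana ∩ Aarav ∩ Vera ∩ Pablo: (none).
Total common minutes: 0.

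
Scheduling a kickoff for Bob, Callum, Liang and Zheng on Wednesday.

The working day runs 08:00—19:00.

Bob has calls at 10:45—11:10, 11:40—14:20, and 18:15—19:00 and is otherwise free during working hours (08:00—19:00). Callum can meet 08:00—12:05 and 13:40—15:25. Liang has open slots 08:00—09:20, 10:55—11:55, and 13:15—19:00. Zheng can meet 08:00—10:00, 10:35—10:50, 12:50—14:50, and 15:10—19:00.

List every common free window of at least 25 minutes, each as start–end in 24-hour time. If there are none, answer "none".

08:00–09:20, 14:20–14:50

Bob free within 08:00–19:00: 08:00–10:45, 11:10–11:40, 14:20–18:15.
Bob ∩ Callum: 08:00–10:45, 11:10–11:40, 14:20–15:25.
Bob ∩ Callum ∩ Liang: 08:00–09:20, 11:10–11:40, 14:20–15:25.
Bob ∩ Callum ∩ Liang ∩ Zheng: 08:00–09:20, 14:20–14:50, 15:10–15:25.
Windows ≥ 25 min: 08:00–09:20, 14:20–14:50.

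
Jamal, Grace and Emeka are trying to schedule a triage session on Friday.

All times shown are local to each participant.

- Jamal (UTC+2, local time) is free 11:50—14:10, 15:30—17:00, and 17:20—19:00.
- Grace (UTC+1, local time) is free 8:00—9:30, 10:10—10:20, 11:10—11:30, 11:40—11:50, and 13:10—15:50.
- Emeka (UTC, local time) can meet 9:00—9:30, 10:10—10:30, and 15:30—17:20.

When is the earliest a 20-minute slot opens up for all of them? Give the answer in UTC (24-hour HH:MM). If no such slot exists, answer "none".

10:10

Jamal → UTC: 09:50–12:10, 13:30–15:00, 15:20–17:00.
Grace → UTC: 07:00–08:30, 09:10–09:20, 10:10–10:30, 10:40–10:50, 12:10–14:50.
Emeka → UTC: 09:00–09:30, 10:10–10:30, 15:30–17:20.
Jamal ∩ Grace: 10:10–10:30, 10:40–10:50, 13:30–14:50.
Jamal ∩ Grace ∩ Emeka: 10:10–10:30.
Windows ≥ 20 min: 10:10–10:30.
Earliest such window starts at 10:10.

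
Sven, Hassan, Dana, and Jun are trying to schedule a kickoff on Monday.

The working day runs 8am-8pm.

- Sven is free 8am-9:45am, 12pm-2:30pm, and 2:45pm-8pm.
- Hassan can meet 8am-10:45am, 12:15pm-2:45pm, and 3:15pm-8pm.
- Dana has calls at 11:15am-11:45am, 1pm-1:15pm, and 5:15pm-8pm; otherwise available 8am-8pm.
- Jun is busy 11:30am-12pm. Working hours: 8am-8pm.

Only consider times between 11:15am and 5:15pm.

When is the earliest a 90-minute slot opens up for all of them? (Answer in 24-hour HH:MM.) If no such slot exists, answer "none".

15:15

Dana free within 08:00–20:00: 08:00–11:15, 11:45–13:00, 13:15–17:15.
Jun free within 08:00–20:00: 08:00–11:30, 12:00–20:00.
Sven ∩ Hassan: 08:00–09:45, 12:15–14:30, 15:15–20:00.
Sven ∩ Hassan ∩ Dana: 08:00–09:45, 12:15–13:00, 13:15–14:30, 15:15–17:15.
Sven ∩ Hassan ∩ Dana ∩ Jun: 08:00–09:45, 12:15–13:00, 13:15–14:30, 15:15–17:15.
Restricted to 11:15–17:15: 12:15–13:00, 13:15–14:30, 15:15–17:15.
Windows ≥ 90 min: 15:15–17:15.
Earliest such window starts at 15:15.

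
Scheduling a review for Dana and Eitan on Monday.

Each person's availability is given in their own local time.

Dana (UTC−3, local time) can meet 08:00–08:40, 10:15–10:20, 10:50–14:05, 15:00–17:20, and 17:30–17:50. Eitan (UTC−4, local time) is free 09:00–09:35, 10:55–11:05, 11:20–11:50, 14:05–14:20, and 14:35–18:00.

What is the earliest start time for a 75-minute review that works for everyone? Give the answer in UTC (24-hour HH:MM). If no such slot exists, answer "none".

18:35

Dana → UTC: 11:00–11:40, 13:15–13:20, 13:50–17:05, 18:00–20:20, 20:30–20:50.
Eitan → UTC: 13:00–13:35, 14:55–15:05, 15:20–15:50, 18:05–18:20, 18:35–22:00.
Dana ∩ Eitan: 13:15–13:20, 14:55–15:05, 15:20–15:50, 18:05–18:20, 18:35–20:20, 20:30–20:50.
Windows ≥ 75 min: 18:35–20:20.
Earliest such window starts at 18:35.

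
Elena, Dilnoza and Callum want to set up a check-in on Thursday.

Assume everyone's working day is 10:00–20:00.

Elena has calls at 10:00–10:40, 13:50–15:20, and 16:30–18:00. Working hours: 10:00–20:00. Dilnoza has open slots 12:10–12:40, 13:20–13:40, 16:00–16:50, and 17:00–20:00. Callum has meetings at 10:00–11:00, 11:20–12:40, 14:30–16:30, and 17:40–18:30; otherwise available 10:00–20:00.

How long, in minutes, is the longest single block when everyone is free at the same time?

90 minutes

Elena free within 10:00–20:00: 10:40–13:50, 15:20–16:30, 18:00–20:00.
Callum free within 10:00–20:00: 11:00–11:20, 12:40–14:30, 16:30–17:40, 18:30–20:00.
Elena ∩ Dilnoza: 12:10–12:40, 13:20–13:40, 16:00–16:30, 18:00–20:00.
Elena ∩ Dilnoza ∩ Callum: 13:20–13:40, 18:30–20:00.
Common window lengths: 20, 90 min; longest is 90.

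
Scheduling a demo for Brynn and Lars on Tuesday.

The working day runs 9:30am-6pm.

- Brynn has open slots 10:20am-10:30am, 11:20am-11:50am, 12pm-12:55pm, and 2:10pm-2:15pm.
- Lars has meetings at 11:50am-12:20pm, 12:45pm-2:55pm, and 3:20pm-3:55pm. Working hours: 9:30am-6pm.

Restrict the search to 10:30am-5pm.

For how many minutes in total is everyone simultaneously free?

55 minutes

Lars free within 09:30–18:00: 09:30–11:50, 12:20–12:45, 14:55–15:20, 15:55–18:00.
Brynn ∩ Lars: 10:20–10:30, 11:20–11:50, 12:20–12:45.
Restricted to 10:30–17:00: 11:20–11:50, 12:20–12:45.
Total common minutes: 30 + 25 = 55.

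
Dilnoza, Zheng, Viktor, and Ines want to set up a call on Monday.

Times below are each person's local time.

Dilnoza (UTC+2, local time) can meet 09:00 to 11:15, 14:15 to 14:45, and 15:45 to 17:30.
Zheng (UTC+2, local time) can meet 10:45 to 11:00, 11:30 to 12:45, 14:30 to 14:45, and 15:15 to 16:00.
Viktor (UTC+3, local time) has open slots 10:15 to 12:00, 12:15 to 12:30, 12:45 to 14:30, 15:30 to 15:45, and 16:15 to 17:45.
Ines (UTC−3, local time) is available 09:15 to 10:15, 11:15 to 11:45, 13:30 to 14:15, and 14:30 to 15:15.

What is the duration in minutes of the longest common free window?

15 minutes

Dilnoza → UTC: 07:00–09:15, 12:15–12:45, 13:45–15:30.
Zheng → UTC: 08:45–09:00, 09:30–10:45, 12:30–12:45, 13:15–14:00.
Viktor → UTC: 07:15–09:00, 09:15–09:30, 09:45–11:30, 12:30–12:45, 13:15–14:45.
Ines → UTC: 12:15–13:15, 14:15–14:45, 16:30–17:15, 17:30–18:15.
Dilnoza ∩ Zheng: 08:45–09:00, 12:30–12:45, 13:45–14:00.
Dilnoza ∩ Zheng ∩ Viktor: 08:45–09:00, 12:30–12:45, 13:45–14:00.
Dilnoza ∩ Zheng ∩ Viktor ∩ Ines: 12:30–12:45.
Single common window of 15 minutes.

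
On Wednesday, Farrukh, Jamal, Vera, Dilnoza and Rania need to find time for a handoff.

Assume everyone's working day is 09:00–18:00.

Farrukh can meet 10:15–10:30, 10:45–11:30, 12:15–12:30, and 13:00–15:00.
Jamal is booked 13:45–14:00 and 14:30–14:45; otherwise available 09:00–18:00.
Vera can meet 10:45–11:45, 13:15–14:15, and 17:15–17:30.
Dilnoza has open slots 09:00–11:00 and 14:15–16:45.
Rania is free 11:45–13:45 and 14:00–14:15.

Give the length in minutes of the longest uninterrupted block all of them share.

0 minutes

Jamal free within 09:00–18:00: 09:00–13:45, 14:00–14:30, 14:45–18:00.
Farrukh ∩ Jamal: 10:15–10:30, 10:45–11:30, 12:15–12:30, 13:00–13:45, 14:00–14:30, 14:45–15:00.
Farrukh ∩ Jamal ∩ Vera: 10:45–11:30, 13:15–13:45, 14:00–14:15.
Farrukh ∩ Jamal ∩ Vera ∩ Dilnoza: 10:45–11:00.
Farrukh ∩ Jamal ∩ Vera ∩ Dilnoza ∩ Rania: (none).
No common window.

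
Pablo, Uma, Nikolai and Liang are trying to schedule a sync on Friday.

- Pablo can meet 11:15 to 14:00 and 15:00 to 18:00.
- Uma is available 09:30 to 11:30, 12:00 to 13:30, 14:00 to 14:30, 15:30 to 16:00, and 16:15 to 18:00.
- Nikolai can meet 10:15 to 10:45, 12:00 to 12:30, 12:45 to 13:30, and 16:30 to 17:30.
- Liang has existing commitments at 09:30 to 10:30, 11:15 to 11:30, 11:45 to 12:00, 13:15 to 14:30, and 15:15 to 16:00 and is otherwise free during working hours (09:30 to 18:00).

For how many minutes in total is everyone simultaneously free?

120 minutes

Liang free within 09:30–18:00: 10:30–11:15, 11:30–11:45, 12:00–13:15, 14:30–15:15, 16:00–18:00.
Pablo ∩ Uma: 11:15–11:30, 12:00–13:30, 15:30–16:00, 16:15–18:00.
Pablo ∩ Uma ∩ Nikolai: 12:00–12:30, 12:45–13:30, 16:30–17:30.
Pablo ∩ Uma ∩ Nikolai ∩ Liang: 12:00–12:30, 12:45–13:15, 16:30–17:30.
Total common minutes: 30 + 30 + 60 = 120.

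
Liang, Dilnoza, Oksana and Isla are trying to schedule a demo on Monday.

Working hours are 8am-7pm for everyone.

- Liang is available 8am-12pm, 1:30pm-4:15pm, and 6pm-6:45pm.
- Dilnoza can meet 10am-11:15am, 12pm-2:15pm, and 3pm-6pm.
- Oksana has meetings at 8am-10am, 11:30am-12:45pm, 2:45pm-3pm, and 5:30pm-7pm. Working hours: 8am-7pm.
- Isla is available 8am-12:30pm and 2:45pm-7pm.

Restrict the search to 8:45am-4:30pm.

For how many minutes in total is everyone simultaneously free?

Oksana free within 08:00–19:00: 10:00–11:30, 12:45–14:45, 15:00–17:30.
Liang ∩ Dilnoza: 10:00–11:15, 13:30–14:15, 15:00–16:15.
Liang ∩ Dilnoza ∩ Oksana: 10:00–11:15, 13:30–14:15, 15:00–16:15.
Liang ∩ Dilnoza ∩ Oksana ∩ Isla: 10:00–11:15, 15:00–16:15.
Restricted to 08:45–16:30: 10:00–11:15, 15:00–16:15.
Total common minutes: 75 + 75 = 150.

150 minutes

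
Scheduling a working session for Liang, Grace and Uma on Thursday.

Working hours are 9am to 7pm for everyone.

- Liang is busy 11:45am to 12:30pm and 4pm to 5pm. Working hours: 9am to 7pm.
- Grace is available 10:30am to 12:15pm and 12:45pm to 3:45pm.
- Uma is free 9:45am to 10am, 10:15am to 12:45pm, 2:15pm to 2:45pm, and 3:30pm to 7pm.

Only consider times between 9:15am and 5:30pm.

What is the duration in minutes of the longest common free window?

75 minutes

Liang free within 09:00–19:00: 09:00–11:45, 12:30–16:00, 17:00–19:00.
Liang ∩ Grace: 10:30–11:45, 12:45–15:45.
Liang ∩ Grace ∩ Uma: 10:30–11:45, 14:15–14:45, 15:30–15:45.
Restricted to 09:15–17:30: 10:30–11:45, 14:15–14:45, 15:30–15:45.
Common window lengths: 75, 30, 15 min; longest is 75.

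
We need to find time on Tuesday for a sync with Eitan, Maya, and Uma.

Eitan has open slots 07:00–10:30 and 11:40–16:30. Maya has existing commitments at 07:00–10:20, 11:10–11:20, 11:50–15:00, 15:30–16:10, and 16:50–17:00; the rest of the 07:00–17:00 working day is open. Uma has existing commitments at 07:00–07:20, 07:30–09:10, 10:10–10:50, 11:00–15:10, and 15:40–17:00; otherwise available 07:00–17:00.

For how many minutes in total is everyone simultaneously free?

20 minutes

Maya free within 07:00–17:00: 10:20–11:10, 11:20–11:50, 15:00–15:30, 16:10–16:50.
Uma free within 07:00–17:00: 07:20–07:30, 09:10–10:10, 10:50–11:00, 15:10–15:40.
Eitan ∩ Maya: 10:20–10:30, 11:40–11:50, 15:00–15:30, 16:10–16:30.
Eitan ∩ Maya ∩ Uma: 15:10–15:30.
Total common minutes: 20.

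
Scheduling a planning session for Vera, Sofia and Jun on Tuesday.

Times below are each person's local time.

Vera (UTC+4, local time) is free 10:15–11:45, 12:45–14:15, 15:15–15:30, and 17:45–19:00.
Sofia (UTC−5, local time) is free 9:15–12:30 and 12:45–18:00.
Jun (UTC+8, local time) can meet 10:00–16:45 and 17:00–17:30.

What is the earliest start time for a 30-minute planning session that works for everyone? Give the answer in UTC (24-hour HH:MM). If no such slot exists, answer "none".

none

Vera → UTC: 06:15–07:45, 08:45–10:15, 11:15–11:30, 13:45–15:00.
Sofia → UTC: 14:15–17:30, 17:45–23:00.
Jun → UTC: 02:00–08:45, 09:00–09:30.
Vera ∩ Sofia: 14:15–15:00.
Vera ∩ Sofia ∩ Jun: (none).
Windows ≥ 30 min: (none).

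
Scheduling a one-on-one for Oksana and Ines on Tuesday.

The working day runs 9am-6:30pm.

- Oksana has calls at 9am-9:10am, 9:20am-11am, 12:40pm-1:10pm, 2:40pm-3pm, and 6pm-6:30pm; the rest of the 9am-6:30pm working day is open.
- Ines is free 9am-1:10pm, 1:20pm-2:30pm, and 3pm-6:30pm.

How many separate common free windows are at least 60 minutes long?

Oksana free within 09:00–18:30: 09:10–09:20, 11:00–12:40, 13:10–14:40, 15:00–18:00.
Oksana ∩ Ines: 09:10–09:20, 11:00–12:40, 13:20–14:30, 15:00–18:00.
Windows ≥ 60 min: 11:00–12:40, 13:20–14:30, 15:00–18:00.
That's 3 windows.

3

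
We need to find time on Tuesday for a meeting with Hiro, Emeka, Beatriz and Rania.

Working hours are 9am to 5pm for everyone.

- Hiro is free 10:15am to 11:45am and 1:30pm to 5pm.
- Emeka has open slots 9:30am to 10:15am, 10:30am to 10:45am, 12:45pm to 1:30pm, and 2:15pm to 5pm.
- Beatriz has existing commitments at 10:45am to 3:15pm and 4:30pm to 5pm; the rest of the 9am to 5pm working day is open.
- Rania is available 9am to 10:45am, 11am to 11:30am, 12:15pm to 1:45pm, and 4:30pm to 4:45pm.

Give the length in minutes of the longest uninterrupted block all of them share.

15 minutes

Beatriz free within 09:00–17:00: 09:00–10:45, 15:15–16:30.
Hiro ∩ Emeka: 10:30–10:45, 14:15–17:00.
Hiro ∩ Emeka ∩ Beatriz: 10:30–10:45, 15:15–16:30.
Hiro ∩ Emeka ∩ Beatriz ∩ Rania: 10:30–10:45.
Single common window of 15 minutes.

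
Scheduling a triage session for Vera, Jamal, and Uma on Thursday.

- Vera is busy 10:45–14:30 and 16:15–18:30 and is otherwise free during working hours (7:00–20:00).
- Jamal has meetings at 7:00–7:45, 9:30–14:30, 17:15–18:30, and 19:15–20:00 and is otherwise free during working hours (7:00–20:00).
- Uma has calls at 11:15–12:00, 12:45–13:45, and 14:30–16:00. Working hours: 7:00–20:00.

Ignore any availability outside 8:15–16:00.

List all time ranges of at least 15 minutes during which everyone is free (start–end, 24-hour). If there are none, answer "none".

Vera free within 07:00–20:00: 07:00–10:45, 14:30–16:15, 18:30–20:00.
Jamal free within 07:00–20:00: 07:45–09:30, 14:30–17:15, 18:30–19:15.
Uma free within 07:00–20:00: 07:00–11:15, 12:00–12:45, 13:45–14:30, 16:00–20:00.
Vera ∩ Jamal: 07:45–09:30, 14:30–16:15, 18:30–19:15.
Vera ∩ Jamal ∩ Uma: 07:45–09:30, 16:00–16:15, 18:30–19:15.
Restricted to 08:15–16:00: 08:15–09:30.
Windows ≥ 15 min: 08:15–09:30.

08:15–09:30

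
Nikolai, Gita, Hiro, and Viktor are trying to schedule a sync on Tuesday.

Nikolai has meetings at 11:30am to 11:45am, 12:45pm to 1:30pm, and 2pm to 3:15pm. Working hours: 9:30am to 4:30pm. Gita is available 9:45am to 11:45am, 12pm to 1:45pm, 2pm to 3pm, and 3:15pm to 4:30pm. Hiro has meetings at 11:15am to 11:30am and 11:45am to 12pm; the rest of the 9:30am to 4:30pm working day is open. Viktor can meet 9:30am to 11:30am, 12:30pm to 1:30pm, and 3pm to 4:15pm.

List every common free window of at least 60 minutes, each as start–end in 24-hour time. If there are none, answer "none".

Nikolai free within 09:30–16:30: 09:30–11:30, 11:45–12:45, 13:30–14:00, 15:15–16:30.
Hiro free within 09:30–16:30: 09:30–11:15, 11:30–11:45, 12:00–16:30.
Nikolai ∩ Gita: 09:45–11:30, 12:00–12:45, 13:30–13:45, 15:15–16:30.
Nikolai ∩ Gita ∩ Hiro: 09:45–11:15, 12:00–12:45, 13:30–13:45, 15:15–16:30.
Nikolai ∩ Gita ∩ Hiro ∩ Viktor: 09:45–11:15, 12:30–12:45, 15:15–16:15.
Windows ≥ 60 min: 09:45–11:15, 15:15–16:15.

09:45–11:15, 15:15–16:15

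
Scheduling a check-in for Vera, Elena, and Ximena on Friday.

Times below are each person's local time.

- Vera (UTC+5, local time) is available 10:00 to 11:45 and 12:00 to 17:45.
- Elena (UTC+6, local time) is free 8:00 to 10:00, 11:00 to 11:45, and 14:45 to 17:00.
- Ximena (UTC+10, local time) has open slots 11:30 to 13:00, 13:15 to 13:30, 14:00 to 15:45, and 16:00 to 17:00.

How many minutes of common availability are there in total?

Vera → UTC: 05:00–06:45, 07:00–12:45.
Elena → UTC: 02:00–04:00, 05:00–05:45, 08:45–11:00.
Ximena → UTC: 01:30–03:00, 03:15–03:30, 04:00–05:45, 06:00–07:00.
Vera ∩ Elena: 05:00–05:45, 08:45–11:00.
Vera ∩ Elena ∩ Ximena: 05:00–05:45.
Total common minutes: 45.

45 minutes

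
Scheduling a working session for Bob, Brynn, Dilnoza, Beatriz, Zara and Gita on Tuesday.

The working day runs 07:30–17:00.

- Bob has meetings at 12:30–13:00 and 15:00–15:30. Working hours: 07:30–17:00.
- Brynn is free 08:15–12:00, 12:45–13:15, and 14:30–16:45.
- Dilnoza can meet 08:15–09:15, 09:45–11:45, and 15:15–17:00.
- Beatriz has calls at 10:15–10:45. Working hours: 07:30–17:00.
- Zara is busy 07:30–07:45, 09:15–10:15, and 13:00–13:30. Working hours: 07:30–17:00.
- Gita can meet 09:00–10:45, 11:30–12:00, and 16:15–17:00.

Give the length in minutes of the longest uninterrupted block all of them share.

Bob free within 07:30–17:00: 07:30–12:30, 13:00–15:00, 15:30–17:00.
Beatriz free within 07:30–17:00: 07:30–10:15, 10:45–17:00.
Zara free within 07:30–17:00: 07:45–09:15, 10:15–13:00, 13:30–17:00.
Bob ∩ Brynn: 08:15–12:00, 13:00–13:15, 14:30–15:00, 15:30–16:45.
Bob ∩ Brynn ∩ Dilnoza: 08:15–09:15, 09:45–11:45, 15:30–16:45.
Bob ∩ Brynn ∩ Dilnoza ∩ Beatriz: 08:15–09:15, 09:45–10:15, 10:45–11:45, 15:30–16:45.
Bob ∩ Brynn ∩ Dilnoza ∩ Beatriz ∩ Zara: 08:15–09:15, 10:45–11:45, 15:30–16:45.
Bob ∩ Brynn ∩ Dilnoza ∩ Beatriz ∩ Zara ∩ Gita: 09:00–09:15, 11:30–11:45, 16:15–16:45.
Common window lengths: 15, 15, 30 min; longest is 30.

30 minutes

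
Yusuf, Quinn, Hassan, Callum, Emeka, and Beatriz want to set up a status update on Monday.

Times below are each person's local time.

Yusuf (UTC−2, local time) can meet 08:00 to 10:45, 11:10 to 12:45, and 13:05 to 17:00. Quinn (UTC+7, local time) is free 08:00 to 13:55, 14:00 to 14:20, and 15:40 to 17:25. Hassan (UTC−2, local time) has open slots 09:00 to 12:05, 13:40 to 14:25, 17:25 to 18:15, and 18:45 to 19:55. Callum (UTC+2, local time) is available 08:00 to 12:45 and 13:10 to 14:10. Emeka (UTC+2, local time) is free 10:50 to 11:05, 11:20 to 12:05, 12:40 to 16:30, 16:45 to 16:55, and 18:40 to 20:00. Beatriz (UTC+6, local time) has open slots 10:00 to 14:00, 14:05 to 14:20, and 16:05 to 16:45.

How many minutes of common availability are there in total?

0 minutes

Yusuf → UTC: 10:00–12:45, 13:10–14:45, 15:05–19:00.
Quinn → UTC: 01:00–06:55, 07:00–07:20, 08:40–10:25.
Hassan → UTC: 11:00–14:05, 15:40–16:25, 19:25–20:15, 20:45–21:55.
Callum → UTC: 06:00–10:45, 11:10–12:10.
Emeka → UTC: 08:50–09:05, 09:20–10:05, 10:40–14:30, 14:45–14:55, 16:40–18:00.
Beatriz → UTC: 04:00–08:00, 08:05–08:20, 10:05–10:45.
Yusuf ∩ Quinn: 10:00–10:25.
Yusuf ∩ Quinn ∩ Hassan: (none).
Yusuf ∩ Quinn ∩ Hassan ∩ Callum: (none).
Yusuf ∩ Quinn ∩ Hassan ∩ Callum ∩ Emeka: (none).
Yusuf ∩ Quinn ∩ Hassan ∩ Callum ∩ Emeka ∩ Beatriz: (none).
Total common minutes: 0.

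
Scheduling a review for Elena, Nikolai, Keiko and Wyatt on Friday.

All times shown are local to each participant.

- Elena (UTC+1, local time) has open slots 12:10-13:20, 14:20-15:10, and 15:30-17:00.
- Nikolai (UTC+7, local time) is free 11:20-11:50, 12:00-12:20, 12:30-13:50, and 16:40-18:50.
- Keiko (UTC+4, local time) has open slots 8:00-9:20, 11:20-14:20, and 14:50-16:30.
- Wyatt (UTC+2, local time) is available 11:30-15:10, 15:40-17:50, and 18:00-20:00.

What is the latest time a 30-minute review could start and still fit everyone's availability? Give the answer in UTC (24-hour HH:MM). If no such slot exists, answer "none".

Elena → UTC: 11:10–12:20, 13:20–14:10, 14:30–16:00.
Nikolai → UTC: 04:20–04:50, 05:00–05:20, 05:30–06:50, 09:40–11:50.
Keiko → UTC: 04:00–05:20, 07:20–10:20, 10:50–12:30.
Wyatt → UTC: 09:30–13:10, 13:40–15:50, 16:00–18:00.
Elena ∩ Nikolai: 11:10–11:50.
Elena ∩ Nikolai ∩ Keiko: 11:10–11:50.
Elena ∩ Nikolai ∩ Keiko ∩ Wyatt: 11:10–11:50.
Windows ≥ 30 min: 11:10–11:50.
Latest start in the last window 11:10–11:50 is 11:50 − 30 min = 11:20.

11:20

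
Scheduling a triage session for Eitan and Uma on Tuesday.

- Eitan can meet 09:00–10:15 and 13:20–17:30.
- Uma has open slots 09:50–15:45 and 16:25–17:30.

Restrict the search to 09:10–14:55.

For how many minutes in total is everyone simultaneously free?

Eitan ∩ Uma: 09:50–10:15, 13:20–15:45, 16:25–17:30.
Restricted to 09:10–14:55: 09:50–10:15, 13:20–14:55.
Total common minutes: 25 + 95 = 120.

120 minutes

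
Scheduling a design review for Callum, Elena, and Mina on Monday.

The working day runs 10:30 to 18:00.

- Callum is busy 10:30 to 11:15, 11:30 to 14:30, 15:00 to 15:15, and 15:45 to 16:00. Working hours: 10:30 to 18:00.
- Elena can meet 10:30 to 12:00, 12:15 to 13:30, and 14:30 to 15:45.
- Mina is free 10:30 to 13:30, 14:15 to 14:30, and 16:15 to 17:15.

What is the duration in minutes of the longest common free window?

15 minutes

Callum free within 10:30–18:00: 11:15–11:30, 14:30–15:00, 15:15–15:45, 16:00–18:00.
Callum ∩ Elena: 11:15–11:30, 14:30–15:00, 15:15–15:45.
Callum ∩ Elena ∩ Mina: 11:15–11:30.
Single common window of 15 minutes.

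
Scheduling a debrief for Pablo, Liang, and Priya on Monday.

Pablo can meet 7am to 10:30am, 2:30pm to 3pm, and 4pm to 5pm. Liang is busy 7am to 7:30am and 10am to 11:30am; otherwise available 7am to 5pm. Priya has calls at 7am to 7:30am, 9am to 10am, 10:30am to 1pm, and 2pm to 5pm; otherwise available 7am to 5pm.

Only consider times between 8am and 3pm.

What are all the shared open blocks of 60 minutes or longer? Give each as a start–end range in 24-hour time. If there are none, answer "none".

Liang free within 07:00–17:00: 07:30–10:00, 11:30–17:00.
Priya free within 07:00–17:00: 07:30–09:00, 10:00–10:30, 13:00–14:00.
Pablo ∩ Liang: 07:30–10:00, 14:30–15:00, 16:00–17:00.
Pablo ∩ Liang ∩ Priya: 07:30–09:00.
Restricted to 08:00–15:00: 08:00–09:00.
Windows ≥ 60 min: 08:00–09:00.

08:00–09:00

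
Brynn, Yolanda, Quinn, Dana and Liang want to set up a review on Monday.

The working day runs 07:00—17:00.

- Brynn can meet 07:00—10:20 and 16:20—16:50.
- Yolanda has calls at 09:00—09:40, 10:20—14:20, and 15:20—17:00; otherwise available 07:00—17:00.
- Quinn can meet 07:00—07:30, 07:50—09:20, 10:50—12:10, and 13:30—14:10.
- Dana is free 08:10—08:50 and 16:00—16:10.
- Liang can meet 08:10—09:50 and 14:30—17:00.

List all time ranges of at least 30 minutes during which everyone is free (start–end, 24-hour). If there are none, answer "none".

Yolanda free within 07:00–17:00: 07:00–09:00, 09:40–10:20, 14:20–15:20.
Brynn ∩ Yolanda: 07:00–09:00, 09:40–10:20.
Brynn ∩ Yolanda ∩ Quinn: 07:00–07:30, 07:50–09:00.
Brynn ∩ Yolanda ∩ Quinn ∩ Dana: 08:10–08:50.
Brynn ∩ Yolanda ∩ Quinn ∩ Dana ∩ Liang: 08:10–08:50.
Windows ≥ 30 min: 08:10–08:50.

08:10–08:50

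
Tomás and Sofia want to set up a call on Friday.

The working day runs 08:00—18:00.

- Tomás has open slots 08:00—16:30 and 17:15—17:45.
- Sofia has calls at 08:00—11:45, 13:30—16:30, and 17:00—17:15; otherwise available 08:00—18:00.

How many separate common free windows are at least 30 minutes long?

2

Sofia free within 08:00–18:00: 11:45–13:30, 16:30–17:00, 17:15–18:00.
Tomás ∩ Sofia: 11:45–13:30, 17:15–17:45.
Windows ≥ 30 min: 11:45–13:30, 17:15–17:45.
That's 2 windows.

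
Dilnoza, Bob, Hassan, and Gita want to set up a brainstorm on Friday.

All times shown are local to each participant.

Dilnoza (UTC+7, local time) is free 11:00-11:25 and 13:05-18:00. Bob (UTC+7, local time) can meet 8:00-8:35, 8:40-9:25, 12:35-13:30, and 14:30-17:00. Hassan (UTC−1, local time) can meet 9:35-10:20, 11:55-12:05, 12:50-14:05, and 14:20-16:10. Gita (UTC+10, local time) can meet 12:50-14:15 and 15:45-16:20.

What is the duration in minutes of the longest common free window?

0 minutes

Dilnoza → UTC: 04:00–04:25, 06:05–11:00.
Bob → UTC: 01:00–01:35, 01:40–02:25, 05:35–06:30, 07:30–10:00.
Hassan → UTC: 10:35–11:20, 12:55–13:05, 13:50–15:05, 15:20–17:10.
Gita → UTC: 02:50–04:15, 05:45–06:20.
Dilnoza ∩ Bob: 06:05–06:30, 07:30–10:00.
Dilnoza ∩ Bob ∩ Hassan: (none).
Dilnoza ∩ Bob ∩ Hassan ∩ Gita: (none).
No common window.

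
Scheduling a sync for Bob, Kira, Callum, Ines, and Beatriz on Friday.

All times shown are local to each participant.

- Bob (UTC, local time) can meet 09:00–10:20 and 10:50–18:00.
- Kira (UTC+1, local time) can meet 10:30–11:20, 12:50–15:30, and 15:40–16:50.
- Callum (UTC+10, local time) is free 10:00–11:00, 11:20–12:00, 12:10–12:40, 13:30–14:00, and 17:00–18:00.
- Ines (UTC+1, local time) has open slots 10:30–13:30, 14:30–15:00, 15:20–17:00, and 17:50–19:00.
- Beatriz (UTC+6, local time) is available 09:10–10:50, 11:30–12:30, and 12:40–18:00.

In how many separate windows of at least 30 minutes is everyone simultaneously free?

0

Bob → UTC: 09:00–10:20, 10:50–18:00.
Kira → UTC: 09:30–10:20, 11:50–14:30, 14:40–15:50.
Callum → UTC: 00:00–01:00, 01:20–02:00, 02:10–02:40, 03:30–04:00, 07:00–08:00.
Ines → UTC: 09:30–12:30, 13:30–14:00, 14:20–16:00, 16:50–18:00.
Beatriz → UTC: 03:10–04:50, 05:30–06:30, 06:40–12:00.
Bob ∩ Kira: 09:30–10:20, 11:50–14:30, 14:40–15:50.
Bob ∩ Kira ∩ Callum: (none).
Bob ∩ Kira ∩ Callum ∩ Ines: (none).
Bob ∩ Kira ∩ Callum ∩ Ines ∩ Beatriz: (none).
Windows ≥ 30 min: (none).
That's 0 windows.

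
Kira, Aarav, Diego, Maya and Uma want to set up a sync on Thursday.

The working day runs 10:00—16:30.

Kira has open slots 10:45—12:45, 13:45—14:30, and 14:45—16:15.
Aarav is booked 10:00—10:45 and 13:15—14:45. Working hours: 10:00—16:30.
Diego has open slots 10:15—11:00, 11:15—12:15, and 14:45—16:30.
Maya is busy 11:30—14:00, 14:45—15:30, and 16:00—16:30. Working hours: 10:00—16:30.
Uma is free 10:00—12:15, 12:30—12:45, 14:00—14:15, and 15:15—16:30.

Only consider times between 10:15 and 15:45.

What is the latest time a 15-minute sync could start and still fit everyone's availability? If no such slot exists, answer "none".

15:30

Aarav free within 10:00–16:30: 10:45–13:15, 14:45–16:30.
Maya free within 10:00–16:30: 10:00–11:30, 14:00–14:45, 15:30–16:00.
Kira ∩ Aarav: 10:45–12:45, 14:45–16:15.
Kira ∩ Aarav ∩ Diego: 10:45–11:00, 11:15–12:15, 14:45–16:15.
Kira ∩ Aarav ∩ Diego ∩ Maya: 10:45–11:00, 11:15–11:30, 15:30–16:00.
Kira ∩ Aarav ∩ Diego ∩ Maya ∩ Uma: 10:45–11:00, 11:15–11:30, 15:30–16:00.
Restricted to 10:15–15:45: 10:45–11:00, 11:15–11:30, 15:30–15:45.
Windows ≥ 15 min: 10:45–11:00, 11:15–11:30, 15:30–15:45.
Latest start in the last window 15:30–15:45 is 15:45 − 15 min = 15:30.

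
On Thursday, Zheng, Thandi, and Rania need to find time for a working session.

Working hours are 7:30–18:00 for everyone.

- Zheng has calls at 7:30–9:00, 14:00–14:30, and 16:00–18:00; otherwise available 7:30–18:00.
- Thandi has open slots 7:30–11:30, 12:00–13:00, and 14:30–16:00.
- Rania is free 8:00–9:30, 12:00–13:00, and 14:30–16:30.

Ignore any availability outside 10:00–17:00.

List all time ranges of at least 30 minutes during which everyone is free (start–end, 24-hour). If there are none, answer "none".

12:00–13:00, 14:30–16:00

Zheng free within 07:30–18:00: 09:00–14:00, 14:30–16:00.
Zheng ∩ Thandi: 09:00–11:30, 12:00–13:00, 14:30–16:00.
Zheng ∩ Thandi ∩ Rania: 09:00–09:30, 12:00–13:00, 14:30–16:00.
Restricted to 10:00–17:00: 12:00–13:00, 14:30–16:00.
Windows ≥ 30 min: 12:00–13:00, 14:30–16:00.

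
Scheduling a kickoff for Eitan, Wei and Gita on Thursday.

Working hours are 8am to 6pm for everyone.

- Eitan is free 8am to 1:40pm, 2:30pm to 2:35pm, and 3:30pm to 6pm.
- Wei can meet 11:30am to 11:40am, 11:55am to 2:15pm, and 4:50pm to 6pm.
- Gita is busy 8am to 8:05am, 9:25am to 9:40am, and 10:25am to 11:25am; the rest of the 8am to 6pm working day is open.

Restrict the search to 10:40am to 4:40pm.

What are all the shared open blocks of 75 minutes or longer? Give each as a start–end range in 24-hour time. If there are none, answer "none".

11:55–13:40

Gita free within 08:00–18:00: 08:05–09:25, 09:40–10:25, 11:25–18:00.
Eitan ∩ Wei: 11:30–11:40, 11:55–13:40, 16:50–18:00.
Eitan ∩ Wei ∩ Gita: 11:30–11:40, 11:55–13:40, 16:50–18:00.
Restricted to 10:40–16:40: 11:30–11:40, 11:55–13:40.
Windows ≥ 75 min: 11:55–13:40.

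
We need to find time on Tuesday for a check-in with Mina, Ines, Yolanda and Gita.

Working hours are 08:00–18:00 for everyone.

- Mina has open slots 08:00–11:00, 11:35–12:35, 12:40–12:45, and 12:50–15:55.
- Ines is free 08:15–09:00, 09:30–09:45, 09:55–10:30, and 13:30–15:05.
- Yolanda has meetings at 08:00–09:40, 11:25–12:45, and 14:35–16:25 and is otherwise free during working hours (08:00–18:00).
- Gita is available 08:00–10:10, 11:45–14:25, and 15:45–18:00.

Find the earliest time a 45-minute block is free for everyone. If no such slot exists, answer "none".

Yolanda free within 08:00–18:00: 09:40–11:25, 12:45–14:35, 16:25–18:00.
Mina ∩ Ines: 08:15–09:00, 09:30–09:45, 09:55–10:30, 13:30–15:05.
Mina ∩ Ines ∩ Yolanda: 09:40–09:45, 09:55–10:30, 13:30–14:35.
Mina ∩ Ines ∩ Yolanda ∩ Gita: 09:40–09:45, 09:55–10:10, 13:30–14:25.
Windows ≥ 45 min: 13:30–14:25.
Earliest such window starts at 13:30.

13:30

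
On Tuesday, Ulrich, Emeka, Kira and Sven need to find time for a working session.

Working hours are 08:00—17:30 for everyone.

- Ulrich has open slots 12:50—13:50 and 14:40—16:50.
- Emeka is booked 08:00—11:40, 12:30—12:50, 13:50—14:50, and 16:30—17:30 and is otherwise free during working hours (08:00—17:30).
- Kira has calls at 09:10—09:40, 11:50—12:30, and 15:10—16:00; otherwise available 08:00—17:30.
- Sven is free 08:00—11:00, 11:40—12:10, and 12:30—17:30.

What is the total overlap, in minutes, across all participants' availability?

110 minutes

Emeka free within 08:00–17:30: 11:40–12:30, 12:50–13:50, 14:50–16:30.
Kira free within 08:00–17:30: 08:00–09:10, 09:40–11:50, 12:30–15:10, 16:00–17:30.
Ulrich ∩ Emeka: 12:50–13:50, 14:50–16:30.
Ulrich ∩ Emeka ∩ Kira: 12:50–13:50, 14:50–15:10, 16:00–16:30.
Ulrich ∩ Emeka ∩ Kira ∩ Sven: 12:50–13:50, 14:50–15:10, 16:00–16:30.
Total common minutes: 60 + 20 + 30 = 110.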